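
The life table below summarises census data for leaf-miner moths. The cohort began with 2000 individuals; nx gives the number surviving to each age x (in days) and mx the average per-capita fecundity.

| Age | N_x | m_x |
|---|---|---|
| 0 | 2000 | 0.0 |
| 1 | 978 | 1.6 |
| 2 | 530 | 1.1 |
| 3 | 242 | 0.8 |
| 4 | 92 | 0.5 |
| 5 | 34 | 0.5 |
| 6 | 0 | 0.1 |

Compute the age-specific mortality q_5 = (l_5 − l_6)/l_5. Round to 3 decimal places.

lx = nx/n0 = nx/2000: 1, 0.489, 0.265, 0.121, 0.046, 0.017, 0
q_5 = (l_5 − l_6) / l_5 = (0.017 − 0) / 0.017
     = 0.017 / 0.017 = 1 → 1.000

1.000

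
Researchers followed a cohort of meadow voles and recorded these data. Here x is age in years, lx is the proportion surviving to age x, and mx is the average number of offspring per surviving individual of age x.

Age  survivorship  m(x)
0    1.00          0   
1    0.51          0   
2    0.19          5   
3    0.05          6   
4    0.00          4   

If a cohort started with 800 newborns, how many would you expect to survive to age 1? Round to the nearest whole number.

Expected survivors = N0 · l_1 = 800 × 0.51 = 408 → 408

408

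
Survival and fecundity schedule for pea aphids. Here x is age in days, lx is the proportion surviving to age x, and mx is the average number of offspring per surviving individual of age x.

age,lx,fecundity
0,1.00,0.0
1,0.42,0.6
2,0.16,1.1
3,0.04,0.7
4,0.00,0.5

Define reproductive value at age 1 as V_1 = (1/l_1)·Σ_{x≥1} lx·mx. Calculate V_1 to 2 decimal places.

1.09

lx·mx for x ≥ 1: 0.252, 0.176, 0.028, 0 → sum = 0.456
V_1 = 0.456 / l_1 = 0.456 / 0.42 = 1.085714… → 1.09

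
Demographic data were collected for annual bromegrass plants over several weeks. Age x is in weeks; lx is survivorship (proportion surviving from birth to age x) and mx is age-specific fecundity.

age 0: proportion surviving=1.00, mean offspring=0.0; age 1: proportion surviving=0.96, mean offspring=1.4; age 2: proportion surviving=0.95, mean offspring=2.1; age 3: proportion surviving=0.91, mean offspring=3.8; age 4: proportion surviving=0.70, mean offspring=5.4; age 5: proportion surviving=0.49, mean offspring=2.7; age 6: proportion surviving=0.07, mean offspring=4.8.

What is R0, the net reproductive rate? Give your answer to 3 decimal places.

12.236

lx·mx by age: 0, 1.344, 1.995, 3.458, 3.78, 1.323, 0.336
R0 = Σ lx·mx = 12.236 → 12.236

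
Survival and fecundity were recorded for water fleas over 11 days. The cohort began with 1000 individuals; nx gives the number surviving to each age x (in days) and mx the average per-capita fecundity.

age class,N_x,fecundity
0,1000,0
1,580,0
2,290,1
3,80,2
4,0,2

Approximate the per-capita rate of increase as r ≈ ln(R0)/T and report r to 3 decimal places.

-0.339

lx = nx/n0 = nx/1000: 1, 0.58, 0.29, 0.08, 0
R0 = Σ lx·mx = 0 + 0 + 0.29 + 0.16 + 0 = 0.45
Σ x·lx·mx = 1.06; T = 1.06/0.45 = 2.35556…
r ≈ ln(R0)/T = ln(0.45)/2.35556… = -0.33899… → -0.339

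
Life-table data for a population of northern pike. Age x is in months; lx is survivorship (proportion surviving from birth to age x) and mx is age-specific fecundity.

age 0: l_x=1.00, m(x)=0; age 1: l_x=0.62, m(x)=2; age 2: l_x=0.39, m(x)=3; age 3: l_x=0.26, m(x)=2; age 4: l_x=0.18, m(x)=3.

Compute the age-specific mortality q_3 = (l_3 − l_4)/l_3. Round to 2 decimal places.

0.31

q_3 = (l_3 − l_4) / l_3 = (0.26 − 0.18) / 0.26
     = 0.08 / 0.26 = 0.307692… → 0.31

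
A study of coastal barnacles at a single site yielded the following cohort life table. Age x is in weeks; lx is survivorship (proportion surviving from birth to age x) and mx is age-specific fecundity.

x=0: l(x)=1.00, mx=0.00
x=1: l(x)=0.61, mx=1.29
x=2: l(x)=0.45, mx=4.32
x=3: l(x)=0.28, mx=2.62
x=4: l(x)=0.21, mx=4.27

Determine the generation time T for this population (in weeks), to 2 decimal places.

lx·mx: 0, 0.7869, 1.944, 0.7336, 0.8967 → R0 = 4.3612
x·lx·mx: 0, 0.7869, 3.888, 2.2008, 3.5868 → Σ = 10.4625
T = 10.4625 / 4.3612 = 2.398996… → 2.40

2.40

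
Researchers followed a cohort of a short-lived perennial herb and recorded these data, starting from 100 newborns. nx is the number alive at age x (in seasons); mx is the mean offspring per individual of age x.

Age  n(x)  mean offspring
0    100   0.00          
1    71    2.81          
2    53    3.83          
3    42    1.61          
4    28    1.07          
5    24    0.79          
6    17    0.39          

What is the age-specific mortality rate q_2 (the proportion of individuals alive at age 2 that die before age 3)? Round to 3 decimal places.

lx = nx/n0 = nx/100: 1, 0.71, 0.53, 0.42, 0.28, 0.24, 0.17
q_2 = (l_2 − l_3) / l_2 = (0.53 − 0.42) / 0.53
     = 0.11 / 0.53 = 0.207547… → 0.208

0.208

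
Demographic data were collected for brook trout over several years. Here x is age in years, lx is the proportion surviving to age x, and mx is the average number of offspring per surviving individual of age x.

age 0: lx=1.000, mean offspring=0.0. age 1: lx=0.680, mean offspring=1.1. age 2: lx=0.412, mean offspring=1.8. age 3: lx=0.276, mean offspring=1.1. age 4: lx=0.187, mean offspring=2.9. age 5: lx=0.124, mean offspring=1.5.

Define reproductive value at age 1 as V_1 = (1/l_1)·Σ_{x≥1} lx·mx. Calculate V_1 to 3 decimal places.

lx·mx for x ≥ 1: 0.748, 0.7416, 0.3036, 0.5423, 0.186 → sum = 2.5215
V_1 = 2.5215 / l_1 = 2.5215 / 0.68 = 3.708088… → 3.708

3.708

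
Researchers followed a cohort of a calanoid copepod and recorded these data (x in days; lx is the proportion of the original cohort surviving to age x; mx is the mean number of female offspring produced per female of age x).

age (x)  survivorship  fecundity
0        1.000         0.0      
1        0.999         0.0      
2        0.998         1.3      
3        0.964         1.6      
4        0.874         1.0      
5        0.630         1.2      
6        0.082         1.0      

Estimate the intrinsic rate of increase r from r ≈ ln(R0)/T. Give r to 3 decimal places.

R0 = Σ lx·mx = 0 + 0 + 1.2974 + 1.5424 + 0.874 + 0.756 + 0.082 = 4.5518
Σ x·lx·mx = 14.99; T = 14.99/4.5518 = 3.2932…
r ≈ ln(R0)/T = ln(4.5518)/3.2932… = 0.4602… → 0.460

0.460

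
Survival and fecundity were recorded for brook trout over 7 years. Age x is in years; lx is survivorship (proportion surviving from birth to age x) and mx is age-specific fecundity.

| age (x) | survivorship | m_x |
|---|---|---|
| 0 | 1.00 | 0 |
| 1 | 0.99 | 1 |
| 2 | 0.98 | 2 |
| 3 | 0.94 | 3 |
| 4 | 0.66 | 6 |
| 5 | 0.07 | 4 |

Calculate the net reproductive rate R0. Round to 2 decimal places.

lx·mx by age: 0, 0.99, 1.96, 2.82, 3.96, 0.28
R0 = Σ lx·mx = 10.01 → 10.01

10.01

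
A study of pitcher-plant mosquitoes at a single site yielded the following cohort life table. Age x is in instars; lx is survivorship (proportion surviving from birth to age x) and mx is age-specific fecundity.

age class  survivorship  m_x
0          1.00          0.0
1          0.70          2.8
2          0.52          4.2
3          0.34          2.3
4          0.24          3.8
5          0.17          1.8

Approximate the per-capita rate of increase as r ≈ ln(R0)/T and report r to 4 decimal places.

R0 = Σ lx·mx = 0 + 1.96 + 2.184 + 0.782 + 0.912 + 0.306 = 6.144
Σ x·lx·mx = 13.852; T = 13.852/6.144 = 2.25456…
r ≈ ln(R0)/T = ln(6.144)/2.25456… = 0.805247… → 0.8052

0.8052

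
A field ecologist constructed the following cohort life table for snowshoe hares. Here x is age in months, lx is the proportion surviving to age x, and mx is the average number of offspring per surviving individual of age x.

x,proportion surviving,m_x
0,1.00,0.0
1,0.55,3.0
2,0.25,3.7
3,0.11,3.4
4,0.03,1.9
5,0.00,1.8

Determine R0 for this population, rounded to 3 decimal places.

3.006

lx·mx by age: 0, 1.65, 0.925, 0.374, 0.057, 0
R0 = Σ lx·mx = 3.006 → 3.006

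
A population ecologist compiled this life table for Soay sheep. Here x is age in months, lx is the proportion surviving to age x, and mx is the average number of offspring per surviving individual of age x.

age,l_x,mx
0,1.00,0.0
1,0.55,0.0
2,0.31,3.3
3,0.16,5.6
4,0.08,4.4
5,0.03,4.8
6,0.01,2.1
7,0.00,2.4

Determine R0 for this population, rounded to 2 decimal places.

2.44

lx·mx by age: 0, 0, 1.023, 0.896, 0.352, 0.144, 0.021, 0
R0 = Σ lx·mx = 2.436 → 2.44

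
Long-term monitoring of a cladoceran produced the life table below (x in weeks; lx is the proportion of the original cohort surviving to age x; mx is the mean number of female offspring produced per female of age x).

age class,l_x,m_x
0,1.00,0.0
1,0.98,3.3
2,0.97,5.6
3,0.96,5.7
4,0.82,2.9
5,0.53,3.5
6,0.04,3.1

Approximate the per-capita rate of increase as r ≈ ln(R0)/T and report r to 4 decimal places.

1.0782

R0 = Σ lx·mx = 0 + 3.234 + 5.432 + 5.472 + 2.378 + 1.855 + 0.124 = 18.495
Σ x·lx·mx = 50.045; T = 50.045/18.495 = 2.70587…
r ≈ ln(R0)/T = ln(18.495)/2.70587… = 1.078213… → 1.0782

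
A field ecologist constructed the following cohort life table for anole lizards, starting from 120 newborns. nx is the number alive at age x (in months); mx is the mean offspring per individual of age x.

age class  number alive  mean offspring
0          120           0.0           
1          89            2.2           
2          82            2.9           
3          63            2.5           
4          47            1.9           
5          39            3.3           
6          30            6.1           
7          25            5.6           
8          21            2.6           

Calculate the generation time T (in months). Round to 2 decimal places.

lx = nx/n0 = nx/120: 1, 0.74167…, 0.68333…, 0.525, 0.39167…, 0.325, 0.25, 0.20833…, 0.175
lx·mx: 0, 1.631667…, 1.981667…, 1.3125, 0.744167…, 1.0725, 1.525, 1.166667…, 0.455 → R0 = 9.889167…
x·lx·mx: 0, 1.631667…, 3.963333…, 3.9375, 2.976667…, 5.3625, 9.15, 8.166667…, 3.64 → Σ = 38.828333…
T = 38.828333… / 9.889167… = 3.92635… → 3.93

3.93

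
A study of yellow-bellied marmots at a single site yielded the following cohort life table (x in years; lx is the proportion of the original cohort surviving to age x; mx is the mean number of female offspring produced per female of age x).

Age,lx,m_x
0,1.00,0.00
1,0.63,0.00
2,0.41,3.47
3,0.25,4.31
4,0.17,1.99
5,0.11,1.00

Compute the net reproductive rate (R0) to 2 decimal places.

lx·mx by age: 0, 0, 1.4227, 1.0775, 0.3383, 0.11
R0 = Σ lx·mx = 2.9485 → 2.95

2.95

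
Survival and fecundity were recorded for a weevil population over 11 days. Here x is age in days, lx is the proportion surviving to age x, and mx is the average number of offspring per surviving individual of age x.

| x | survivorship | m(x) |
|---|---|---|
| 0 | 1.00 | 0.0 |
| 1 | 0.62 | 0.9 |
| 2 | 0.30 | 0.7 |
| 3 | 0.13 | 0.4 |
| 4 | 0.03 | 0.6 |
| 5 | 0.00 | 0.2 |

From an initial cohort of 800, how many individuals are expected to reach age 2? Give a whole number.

240

Expected survivors = N0 · l_2 = 800 × 0.30 = 240 → 240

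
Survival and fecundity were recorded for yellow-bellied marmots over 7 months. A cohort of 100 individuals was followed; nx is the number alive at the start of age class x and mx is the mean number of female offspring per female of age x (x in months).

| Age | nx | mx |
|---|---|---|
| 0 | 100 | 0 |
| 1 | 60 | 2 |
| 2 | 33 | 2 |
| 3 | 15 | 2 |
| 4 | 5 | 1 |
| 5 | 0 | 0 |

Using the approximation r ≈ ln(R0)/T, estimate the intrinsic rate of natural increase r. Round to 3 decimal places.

0.484

lx = nx/n0 = nx/100: 1, 0.6, 0.33, 0.15, 0.05, 0
R0 = Σ lx·mx = 0 + 1.2 + 0.66 + 0.3 + 0.05 + 0 = 2.21
Σ x·lx·mx = 3.62; T = 3.62/2.21 = 1.63801…
r ≈ ln(R0)/T = ln(2.21)/1.63801… = 0.48412… → 0.484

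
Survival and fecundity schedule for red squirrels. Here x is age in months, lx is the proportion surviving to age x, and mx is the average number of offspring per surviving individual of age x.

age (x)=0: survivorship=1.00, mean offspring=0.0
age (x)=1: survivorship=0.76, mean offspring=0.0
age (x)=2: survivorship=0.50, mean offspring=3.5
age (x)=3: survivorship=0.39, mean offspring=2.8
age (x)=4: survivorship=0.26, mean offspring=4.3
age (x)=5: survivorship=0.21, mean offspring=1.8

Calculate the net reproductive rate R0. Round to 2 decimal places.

lx·mx by age: 0, 0, 1.75, 1.092, 1.118, 0.378
R0 = Σ lx·mx = 4.338 → 4.34

4.34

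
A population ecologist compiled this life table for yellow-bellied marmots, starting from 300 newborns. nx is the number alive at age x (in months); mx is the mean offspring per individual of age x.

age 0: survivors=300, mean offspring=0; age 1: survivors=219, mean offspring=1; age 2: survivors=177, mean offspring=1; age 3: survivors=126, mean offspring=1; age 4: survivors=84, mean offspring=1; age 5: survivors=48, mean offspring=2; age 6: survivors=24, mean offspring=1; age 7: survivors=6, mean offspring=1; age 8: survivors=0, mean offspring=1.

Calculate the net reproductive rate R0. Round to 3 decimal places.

lx = nx/n0 = nx/300: 1, 0.73, 0.59, 0.42, 0.28, 0.16, 0.08, 0.02, 0
lx·mx by age: 0, 0.73, 0.59, 0.42, 0.28, 0.32, 0.08, 0.02, 0
R0 = Σ lx·mx = 2.44 → 2.440

2.440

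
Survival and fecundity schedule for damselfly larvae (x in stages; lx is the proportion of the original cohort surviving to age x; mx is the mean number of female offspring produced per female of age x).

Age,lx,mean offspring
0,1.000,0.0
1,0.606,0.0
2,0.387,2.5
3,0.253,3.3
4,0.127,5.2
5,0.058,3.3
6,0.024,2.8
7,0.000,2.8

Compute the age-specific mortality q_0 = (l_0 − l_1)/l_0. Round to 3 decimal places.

q_0 = (l_0 − l_1) / l_0 = (1 − 0.606) / 1
     = 0.394 / 1 = 0.394 → 0.394

0.394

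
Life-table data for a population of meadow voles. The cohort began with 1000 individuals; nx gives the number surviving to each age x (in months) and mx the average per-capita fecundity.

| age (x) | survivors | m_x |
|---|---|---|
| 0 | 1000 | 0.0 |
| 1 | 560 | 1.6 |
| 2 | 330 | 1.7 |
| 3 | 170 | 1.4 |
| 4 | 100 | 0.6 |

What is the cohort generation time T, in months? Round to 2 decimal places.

1.69

lx = nx/n0 = nx/1000: 1, 0.56, 0.33, 0.17, 0.1
lx·mx: 0, 0.896, 0.561, 0.238, 0.06 → R0 = 1.755
x·lx·mx: 0, 0.896, 1.122, 0.714, 0.24 → Σ = 2.972
T = 2.972 / 1.755 = 1.693447… → 1.69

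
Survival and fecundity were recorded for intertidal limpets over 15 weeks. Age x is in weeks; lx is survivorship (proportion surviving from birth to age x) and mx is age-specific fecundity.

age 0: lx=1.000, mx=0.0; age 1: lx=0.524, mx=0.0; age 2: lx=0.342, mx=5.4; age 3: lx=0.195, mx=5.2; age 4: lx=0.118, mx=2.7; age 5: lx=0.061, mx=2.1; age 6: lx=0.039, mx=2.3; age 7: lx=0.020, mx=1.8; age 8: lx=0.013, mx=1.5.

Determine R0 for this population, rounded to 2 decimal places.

3.45

lx·mx by age: 0, 0, 1.8468, 1.014, 0.3186, 0.1281, 0.0897, 0.036, 0.0195
R0 = Σ lx·mx = 3.4527 → 3.45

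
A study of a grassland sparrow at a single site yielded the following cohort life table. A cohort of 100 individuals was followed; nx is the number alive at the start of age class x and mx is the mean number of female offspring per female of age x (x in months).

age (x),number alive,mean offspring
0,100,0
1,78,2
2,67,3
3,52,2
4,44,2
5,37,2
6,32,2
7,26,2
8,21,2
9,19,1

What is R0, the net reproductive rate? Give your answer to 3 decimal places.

8.000

lx = nx/n0 = nx/100: 1, 0.78, 0.67, 0.52, 0.44, 0.37, 0.32, 0.26, 0.21, 0.19
lx·mx by age: 0, 1.56, 2.01, 1.04, 0.88, 0.74, 0.64, 0.52, 0.42, 0.19
R0 = Σ lx·mx = 8 → 8.000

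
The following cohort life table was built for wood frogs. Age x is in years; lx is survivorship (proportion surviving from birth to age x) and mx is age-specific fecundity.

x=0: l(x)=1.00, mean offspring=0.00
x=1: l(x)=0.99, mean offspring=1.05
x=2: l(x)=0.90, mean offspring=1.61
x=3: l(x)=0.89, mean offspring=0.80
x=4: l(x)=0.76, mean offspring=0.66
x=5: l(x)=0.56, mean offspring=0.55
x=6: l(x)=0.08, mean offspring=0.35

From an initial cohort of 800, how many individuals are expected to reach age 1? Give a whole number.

792

Expected survivors = N0 · l_1 = 800 × 0.99 = 792 → 792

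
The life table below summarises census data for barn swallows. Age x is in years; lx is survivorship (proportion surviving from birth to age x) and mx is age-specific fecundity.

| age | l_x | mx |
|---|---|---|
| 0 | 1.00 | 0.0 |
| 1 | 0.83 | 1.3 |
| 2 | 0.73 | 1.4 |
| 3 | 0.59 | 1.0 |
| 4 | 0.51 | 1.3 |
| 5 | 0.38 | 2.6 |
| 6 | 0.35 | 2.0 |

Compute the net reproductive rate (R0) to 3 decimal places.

5.042

lx·mx by age: 0, 1.079, 1.022, 0.59, 0.663, 0.988, 0.7
R0 = Σ lx·mx = 5.042 → 5.042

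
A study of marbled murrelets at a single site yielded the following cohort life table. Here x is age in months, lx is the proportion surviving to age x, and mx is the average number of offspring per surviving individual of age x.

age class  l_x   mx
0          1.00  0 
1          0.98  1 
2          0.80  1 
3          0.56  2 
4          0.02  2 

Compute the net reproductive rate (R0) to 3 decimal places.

2.940

lx·mx by age: 0, 0.98, 0.8, 1.12, 0.04
R0 = Σ lx·mx = 2.94 → 2.940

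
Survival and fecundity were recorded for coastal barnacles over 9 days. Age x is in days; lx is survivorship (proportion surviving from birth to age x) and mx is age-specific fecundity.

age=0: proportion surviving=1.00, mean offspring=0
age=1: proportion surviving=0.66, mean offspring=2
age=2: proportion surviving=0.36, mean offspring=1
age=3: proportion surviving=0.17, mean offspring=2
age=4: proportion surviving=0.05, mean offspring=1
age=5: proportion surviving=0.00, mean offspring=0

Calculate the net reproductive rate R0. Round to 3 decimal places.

lx·mx by age: 0, 1.32, 0.36, 0.34, 0.05, 0
R0 = Σ lx·mx = 2.07 → 2.070

2.070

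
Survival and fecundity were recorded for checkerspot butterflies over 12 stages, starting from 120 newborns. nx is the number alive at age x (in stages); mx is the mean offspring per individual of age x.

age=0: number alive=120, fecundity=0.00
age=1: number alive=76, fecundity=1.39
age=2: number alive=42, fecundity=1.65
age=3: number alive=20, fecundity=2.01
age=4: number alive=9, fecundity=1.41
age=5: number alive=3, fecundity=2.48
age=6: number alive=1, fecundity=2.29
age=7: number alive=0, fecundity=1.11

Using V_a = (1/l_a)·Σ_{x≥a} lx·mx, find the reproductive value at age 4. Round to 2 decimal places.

2.49

lx = nx/n0 = nx/120: 1, 0.63333…, 0.35, 0.16667…, 0.075, 0.025, 0.00833…, 0
lx·mx for x ≥ 4: 0.10575, 0.062, 0.019083…, 0 → sum = 0.186833…
V_4 = 0.186833… / l_4 = 0.186833… / 0.075 = 2.491111… → 2.49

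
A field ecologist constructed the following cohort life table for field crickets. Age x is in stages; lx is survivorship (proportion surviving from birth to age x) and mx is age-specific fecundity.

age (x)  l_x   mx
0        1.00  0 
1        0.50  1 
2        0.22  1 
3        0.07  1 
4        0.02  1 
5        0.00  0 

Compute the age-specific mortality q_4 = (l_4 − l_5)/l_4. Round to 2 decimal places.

q_4 = (l_4 − l_5) / l_4 = (0.02 − 0) / 0.02
     = 0.02 / 0.02 = 1 → 1.00

1.00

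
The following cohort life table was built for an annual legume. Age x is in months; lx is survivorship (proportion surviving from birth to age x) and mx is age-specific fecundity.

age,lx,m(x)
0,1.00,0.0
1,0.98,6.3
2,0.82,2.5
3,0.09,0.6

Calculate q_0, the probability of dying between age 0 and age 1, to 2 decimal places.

q_0 = (l_0 − l_1) / l_0 = (1 − 0.98) / 1
     = 0.02 / 1 = 0.02 → 0.02

0.02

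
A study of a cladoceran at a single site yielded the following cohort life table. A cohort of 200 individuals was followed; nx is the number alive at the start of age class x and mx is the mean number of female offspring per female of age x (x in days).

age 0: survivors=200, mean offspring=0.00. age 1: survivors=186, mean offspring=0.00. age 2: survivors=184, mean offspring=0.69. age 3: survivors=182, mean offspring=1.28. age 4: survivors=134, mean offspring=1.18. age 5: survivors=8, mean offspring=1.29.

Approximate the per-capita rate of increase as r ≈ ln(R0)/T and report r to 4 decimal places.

0.3136

lx = nx/n0 = nx/200: 1, 0.93, 0.92, 0.91, 0.67, 0.04
R0 = Σ lx·mx = 0 + 0 + 0.6348 + 1.1648 + 0.7906 + 0.0516 = 2.6418
Σ x·lx·mx = 8.1844; T = 8.1844/2.6418 = 3.09804…
r ≈ ln(R0)/T = ln(2.6418)/3.09804… = 0.313573… → 0.3136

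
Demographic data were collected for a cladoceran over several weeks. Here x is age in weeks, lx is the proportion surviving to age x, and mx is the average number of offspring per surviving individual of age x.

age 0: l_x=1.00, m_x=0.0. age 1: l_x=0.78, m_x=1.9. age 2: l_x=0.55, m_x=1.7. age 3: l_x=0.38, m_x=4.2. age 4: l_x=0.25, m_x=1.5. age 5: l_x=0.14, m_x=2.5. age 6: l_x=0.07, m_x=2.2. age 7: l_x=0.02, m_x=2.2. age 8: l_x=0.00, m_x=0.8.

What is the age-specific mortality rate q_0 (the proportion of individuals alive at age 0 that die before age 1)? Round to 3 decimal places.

0.220

q_0 = (l_0 − l_1) / l_0 = (1 − 0.78) / 1
     = 0.22 / 1 = 0.22 → 0.220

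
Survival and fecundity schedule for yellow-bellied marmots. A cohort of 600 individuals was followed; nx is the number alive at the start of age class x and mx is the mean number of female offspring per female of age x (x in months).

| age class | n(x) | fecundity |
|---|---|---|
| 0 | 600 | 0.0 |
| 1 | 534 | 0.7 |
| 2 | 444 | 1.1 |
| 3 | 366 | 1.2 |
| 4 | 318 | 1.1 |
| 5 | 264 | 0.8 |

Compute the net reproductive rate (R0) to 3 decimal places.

lx = nx/n0 = nx/600: 1, 0.89, 0.74, 0.61, 0.53, 0.44
lx·mx by age: 0, 0.623, 0.814, 0.732, 0.583, 0.352
R0 = Σ lx·mx = 3.104 → 3.104

3.104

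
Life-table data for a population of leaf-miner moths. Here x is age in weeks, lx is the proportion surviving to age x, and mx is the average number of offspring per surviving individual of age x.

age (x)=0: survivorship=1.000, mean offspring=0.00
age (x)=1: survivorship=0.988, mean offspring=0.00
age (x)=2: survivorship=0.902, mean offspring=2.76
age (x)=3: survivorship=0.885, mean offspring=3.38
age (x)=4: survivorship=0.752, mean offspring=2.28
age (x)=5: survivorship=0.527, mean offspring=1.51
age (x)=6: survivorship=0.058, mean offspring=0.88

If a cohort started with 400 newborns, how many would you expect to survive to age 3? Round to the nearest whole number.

354

Expected survivors = N0 · l_3 = 400 × 0.885 = 354 → 354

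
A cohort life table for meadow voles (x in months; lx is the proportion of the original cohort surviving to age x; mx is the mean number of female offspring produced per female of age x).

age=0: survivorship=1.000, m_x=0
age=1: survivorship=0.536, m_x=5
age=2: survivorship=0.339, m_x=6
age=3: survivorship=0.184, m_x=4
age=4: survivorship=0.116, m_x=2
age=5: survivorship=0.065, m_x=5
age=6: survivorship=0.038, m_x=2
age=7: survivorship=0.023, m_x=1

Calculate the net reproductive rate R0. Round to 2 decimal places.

6.11

lx·mx by age: 0, 2.68, 2.034, 0.736, 0.232, 0.325, 0.076, 0.023
R0 = Σ lx·mx = 6.106 → 6.11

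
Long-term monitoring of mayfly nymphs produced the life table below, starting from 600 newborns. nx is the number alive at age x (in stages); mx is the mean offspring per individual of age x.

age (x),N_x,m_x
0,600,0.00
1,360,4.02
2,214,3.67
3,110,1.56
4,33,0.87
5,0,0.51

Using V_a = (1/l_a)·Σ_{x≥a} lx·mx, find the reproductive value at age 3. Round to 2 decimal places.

1.82

lx = nx/n0 = nx/600: 1, 0.6, 0.35667…, 0.18333…, 0.055, 0
lx·mx for x ≥ 3: 0.286…, 0.04785, 0 → sum = 0.33385…
V_3 = 0.33385… / l_3 = 0.33385… / 0.183333… = 1.821… → 1.82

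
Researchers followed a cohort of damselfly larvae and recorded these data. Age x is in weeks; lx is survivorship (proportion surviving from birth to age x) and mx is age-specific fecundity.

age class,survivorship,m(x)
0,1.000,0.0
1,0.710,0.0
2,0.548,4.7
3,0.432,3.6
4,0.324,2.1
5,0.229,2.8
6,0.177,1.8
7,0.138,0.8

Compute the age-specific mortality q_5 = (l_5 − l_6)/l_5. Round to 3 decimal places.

q_5 = (l_5 − l_6) / l_5 = (0.229 − 0.177) / 0.229
     = 0.052 / 0.229 = 0.227074… → 0.227

0.227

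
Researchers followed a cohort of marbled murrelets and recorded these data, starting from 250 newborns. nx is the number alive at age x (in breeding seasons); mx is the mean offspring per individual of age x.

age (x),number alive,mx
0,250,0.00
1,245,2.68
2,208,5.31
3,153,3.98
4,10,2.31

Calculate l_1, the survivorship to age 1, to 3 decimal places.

0.980

l_1 = n_1/n_0 = 245/250 = 0.98 → 0.980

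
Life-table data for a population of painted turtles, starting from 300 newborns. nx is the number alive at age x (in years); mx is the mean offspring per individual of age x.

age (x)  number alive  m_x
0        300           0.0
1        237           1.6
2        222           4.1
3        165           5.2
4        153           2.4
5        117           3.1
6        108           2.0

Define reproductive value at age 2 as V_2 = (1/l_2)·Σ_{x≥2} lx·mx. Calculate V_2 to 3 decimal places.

lx = nx/n0 = nx/300: 1, 0.79, 0.74, 0.55, 0.51, 0.39, 0.36
lx·mx for x ≥ 2: 3.034, 2.86, 1.224, 1.209, 0.72 → sum = 9.047
V_2 = 9.047 / l_2 = 9.047 / 0.74 = 12.225676… → 12.226

12.226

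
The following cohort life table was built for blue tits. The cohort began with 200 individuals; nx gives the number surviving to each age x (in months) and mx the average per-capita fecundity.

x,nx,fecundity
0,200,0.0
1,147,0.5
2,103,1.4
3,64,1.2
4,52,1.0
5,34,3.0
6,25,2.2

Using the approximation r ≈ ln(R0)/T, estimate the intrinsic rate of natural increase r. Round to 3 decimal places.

lx = nx/n0 = nx/200: 1, 0.735, 0.515, 0.32, 0.26, 0.17, 0.125
R0 = Σ lx·mx = 0 + 0.3675 + 0.721 + 0.384 + 0.26 + 0.51 + 0.275 = 2.5175
Σ x·lx·mx = 8.2015; T = 8.2015/2.5175 = 3.2578…
r ≈ ln(R0)/T = ln(2.5175)/3.2578… = 0.2834… → 0.283

0.283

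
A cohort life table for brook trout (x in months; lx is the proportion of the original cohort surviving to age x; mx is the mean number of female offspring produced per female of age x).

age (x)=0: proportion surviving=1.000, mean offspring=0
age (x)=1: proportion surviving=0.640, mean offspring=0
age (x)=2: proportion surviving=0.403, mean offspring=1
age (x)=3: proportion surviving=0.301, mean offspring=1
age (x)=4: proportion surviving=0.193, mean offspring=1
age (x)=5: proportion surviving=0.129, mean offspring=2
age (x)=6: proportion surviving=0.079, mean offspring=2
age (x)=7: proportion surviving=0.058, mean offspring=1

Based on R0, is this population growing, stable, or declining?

growing

R0 = Σ lx·mx = 0 + 0 + 0.403 + 0.301 + 0.193 + 0.258 + 0.158 + 0.058 = 1.371
R0 > 1, so the population is growing.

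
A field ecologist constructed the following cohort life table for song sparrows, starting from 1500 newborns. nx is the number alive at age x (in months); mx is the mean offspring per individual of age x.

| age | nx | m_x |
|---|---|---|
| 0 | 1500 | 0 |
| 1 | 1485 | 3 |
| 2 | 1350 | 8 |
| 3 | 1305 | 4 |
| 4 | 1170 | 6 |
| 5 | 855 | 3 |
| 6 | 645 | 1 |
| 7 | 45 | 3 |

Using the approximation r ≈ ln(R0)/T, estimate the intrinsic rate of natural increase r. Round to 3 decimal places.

1.066

lx = nx/n0 = nx/1500: 1, 0.99, 0.9, 0.87, 0.78, 0.57, 0.43, 0.03
R0 = Σ lx·mx = 0 + 2.97 + 7.2 + 3.48 + 4.68 + 1.71 + 0.43 + 0.09 = 20.56
Σ x·lx·mx = 58.29; T = 58.29/20.56 = 2.83512…
r ≈ ln(R0)/T = ln(20.56)/2.83512… = 1.06639… → 1.066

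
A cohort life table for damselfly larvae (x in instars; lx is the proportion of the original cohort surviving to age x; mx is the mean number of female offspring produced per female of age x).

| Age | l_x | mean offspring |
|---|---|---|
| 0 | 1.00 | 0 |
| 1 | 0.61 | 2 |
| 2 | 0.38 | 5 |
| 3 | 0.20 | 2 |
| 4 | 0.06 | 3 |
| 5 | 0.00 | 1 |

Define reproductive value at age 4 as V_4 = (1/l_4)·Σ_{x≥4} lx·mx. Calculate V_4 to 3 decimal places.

lx·mx for x ≥ 4: 0.18, 0 → sum = 0.18
V_4 = 0.18 / l_4 = 0.18 / 0.06 = 3 → 3.000

3.000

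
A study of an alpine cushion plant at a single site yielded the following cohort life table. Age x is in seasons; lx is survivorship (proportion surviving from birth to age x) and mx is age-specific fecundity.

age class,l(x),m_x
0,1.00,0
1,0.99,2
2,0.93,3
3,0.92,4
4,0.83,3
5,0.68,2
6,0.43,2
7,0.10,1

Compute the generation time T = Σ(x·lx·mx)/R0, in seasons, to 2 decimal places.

3.11

lx·mx: 0, 1.98, 2.79, 3.68, 2.49, 1.36, 0.86, 0.1 → R0 = 13.26
x·lx·mx: 0, 1.98, 5.58, 11.04, 9.96, 6.8, 5.16, 0.7 → Σ = 41.22
T = 41.22 / 13.26 = 3.108597… → 3.11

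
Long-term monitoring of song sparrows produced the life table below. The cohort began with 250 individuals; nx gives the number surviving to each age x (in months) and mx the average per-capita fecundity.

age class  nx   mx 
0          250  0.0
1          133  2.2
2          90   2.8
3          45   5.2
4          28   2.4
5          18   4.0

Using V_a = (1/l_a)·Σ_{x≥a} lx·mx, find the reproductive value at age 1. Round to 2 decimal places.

lx = nx/n0 = nx/250: 1, 0.532, 0.36, 0.18, 0.112, 0.072
lx·mx for x ≥ 1: 1.1704, 1.008, 0.936, 0.2688, 0.288 → sum = 3.6712
V_1 = 3.6712 / l_1 = 3.6712 / 0.532 = 6.900752… → 6.90

6.90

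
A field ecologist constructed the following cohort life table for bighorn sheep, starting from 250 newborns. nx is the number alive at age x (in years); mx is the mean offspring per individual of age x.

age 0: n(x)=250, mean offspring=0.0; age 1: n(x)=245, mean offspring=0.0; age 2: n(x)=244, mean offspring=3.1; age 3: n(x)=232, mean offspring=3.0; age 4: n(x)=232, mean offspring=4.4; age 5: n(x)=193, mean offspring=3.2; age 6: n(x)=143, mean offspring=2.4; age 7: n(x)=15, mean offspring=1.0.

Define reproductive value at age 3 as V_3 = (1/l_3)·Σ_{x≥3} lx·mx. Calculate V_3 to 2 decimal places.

11.61

lx = nx/n0 = nx/250: 1, 0.98, 0.976, 0.928, 0.928, 0.772, 0.572, 0.06
lx·mx for x ≥ 3: 2.784, 4.0832, 2.4704, 1.3728, 0.06 → sum = 10.7704
V_3 = 10.7704 / l_3 = 10.7704 / 0.928 = 11.606034… → 11.61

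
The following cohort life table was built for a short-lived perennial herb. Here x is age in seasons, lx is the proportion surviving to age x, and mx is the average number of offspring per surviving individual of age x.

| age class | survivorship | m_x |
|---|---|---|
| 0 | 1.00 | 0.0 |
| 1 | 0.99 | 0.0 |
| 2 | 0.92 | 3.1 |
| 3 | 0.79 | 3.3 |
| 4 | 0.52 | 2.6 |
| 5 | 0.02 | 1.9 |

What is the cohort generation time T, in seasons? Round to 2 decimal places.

2.79

lx·mx: 0, 0, 2.852, 2.607, 1.352, 0.038 → R0 = 6.849
x·lx·mx: 0, 0, 5.704, 7.821, 5.408, 0.19 → Σ = 19.123
T = 19.123 / 6.849 = 2.792086… → 2.79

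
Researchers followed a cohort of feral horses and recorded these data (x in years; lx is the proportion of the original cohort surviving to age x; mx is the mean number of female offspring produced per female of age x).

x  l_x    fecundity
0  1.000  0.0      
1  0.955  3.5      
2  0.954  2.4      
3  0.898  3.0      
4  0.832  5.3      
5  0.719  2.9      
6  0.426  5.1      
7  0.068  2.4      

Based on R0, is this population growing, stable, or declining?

growing

R0 = Σ lx·mx = 0 + 3.3425 + 2.2896 + 2.694 + 4.4096 + 2.0851 + 2.1726 + 0.1632 = 17.1566
R0 > 1, so the population is growing.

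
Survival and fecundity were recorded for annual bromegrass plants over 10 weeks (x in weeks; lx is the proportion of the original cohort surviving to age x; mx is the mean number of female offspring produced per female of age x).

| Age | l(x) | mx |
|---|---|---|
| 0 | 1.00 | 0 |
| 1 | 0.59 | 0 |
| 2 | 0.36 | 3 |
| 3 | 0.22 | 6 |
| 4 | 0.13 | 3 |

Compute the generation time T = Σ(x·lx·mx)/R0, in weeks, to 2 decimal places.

2.75

lx·mx: 0, 0, 1.08, 1.32, 0.39 → R0 = 2.79
x·lx·mx: 0, 0, 2.16, 3.96, 1.56 → Σ = 7.68
T = 7.68 / 2.79 = 2.752688… → 2.75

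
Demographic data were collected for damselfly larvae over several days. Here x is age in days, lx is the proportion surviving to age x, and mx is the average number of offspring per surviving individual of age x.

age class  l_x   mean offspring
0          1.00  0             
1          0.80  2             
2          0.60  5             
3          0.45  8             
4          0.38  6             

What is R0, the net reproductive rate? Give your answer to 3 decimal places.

10.480

lx·mx by age: 0, 1.6, 3, 3.6, 2.28
R0 = Σ lx·mx = 10.48 → 10.480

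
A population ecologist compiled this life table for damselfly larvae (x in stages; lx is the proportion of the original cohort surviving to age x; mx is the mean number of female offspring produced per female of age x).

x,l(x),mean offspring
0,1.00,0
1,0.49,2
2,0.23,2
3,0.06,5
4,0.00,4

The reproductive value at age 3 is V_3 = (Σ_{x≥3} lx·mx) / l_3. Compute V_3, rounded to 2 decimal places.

lx·mx for x ≥ 3: 0.3, 0 → sum = 0.3
V_3 = 0.3 / l_3 = 0.3 / 0.06 = 5 → 5.00

5.00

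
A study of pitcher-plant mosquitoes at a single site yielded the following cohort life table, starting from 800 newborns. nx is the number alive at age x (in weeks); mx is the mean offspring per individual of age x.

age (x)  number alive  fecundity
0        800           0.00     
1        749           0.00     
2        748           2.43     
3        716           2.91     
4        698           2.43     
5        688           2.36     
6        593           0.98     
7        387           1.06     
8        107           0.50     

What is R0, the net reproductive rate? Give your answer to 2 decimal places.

10.33

lx = nx/n0 = nx/800: 1, 0.93625, 0.935, 0.895, 0.8725, 0.86, 0.74125, 0.48375, 0.13375
lx·mx by age: 0, 0, 2.27205, 2.60445, 2.120175, 2.0296, 0.726425…, 0.512775…, 0.066875…
R0 = Σ lx·mx = 10.33235… → 10.33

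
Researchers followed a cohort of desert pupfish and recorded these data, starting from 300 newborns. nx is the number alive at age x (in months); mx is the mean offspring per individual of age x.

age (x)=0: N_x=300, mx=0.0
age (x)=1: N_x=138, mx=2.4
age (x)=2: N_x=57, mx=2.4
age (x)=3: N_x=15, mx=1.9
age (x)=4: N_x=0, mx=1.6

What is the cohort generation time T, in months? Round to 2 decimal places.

lx = nx/n0 = nx/300: 1, 0.46, 0.19, 0.05, 0
lx·mx: 0, 1.104, 0.456, 0.095, 0 → R0 = 1.655
x·lx·mx: 0, 1.104, 0.912, 0.285, 0 → Σ = 2.301
T = 2.301 / 1.655 = 1.390332… → 1.39

1.39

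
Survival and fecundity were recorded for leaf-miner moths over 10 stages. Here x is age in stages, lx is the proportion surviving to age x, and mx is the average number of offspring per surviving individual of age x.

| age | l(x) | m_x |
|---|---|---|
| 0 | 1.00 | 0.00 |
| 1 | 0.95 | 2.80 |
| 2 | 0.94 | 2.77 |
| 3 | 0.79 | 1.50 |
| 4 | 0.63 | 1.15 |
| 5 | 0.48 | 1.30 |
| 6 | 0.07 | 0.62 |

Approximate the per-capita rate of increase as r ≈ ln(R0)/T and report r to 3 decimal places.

R0 = Σ lx·mx = 0 + 2.66 + 2.6038 + 1.185 + 0.7245 + 0.624 + 0.0434 = 7.8407
Σ x·lx·mx = 17.701; T = 17.701/7.8407 = 2.25758…
r ≈ ln(R0)/T = ln(7.8407)/2.25758… = 0.91218… → 0.912

0.912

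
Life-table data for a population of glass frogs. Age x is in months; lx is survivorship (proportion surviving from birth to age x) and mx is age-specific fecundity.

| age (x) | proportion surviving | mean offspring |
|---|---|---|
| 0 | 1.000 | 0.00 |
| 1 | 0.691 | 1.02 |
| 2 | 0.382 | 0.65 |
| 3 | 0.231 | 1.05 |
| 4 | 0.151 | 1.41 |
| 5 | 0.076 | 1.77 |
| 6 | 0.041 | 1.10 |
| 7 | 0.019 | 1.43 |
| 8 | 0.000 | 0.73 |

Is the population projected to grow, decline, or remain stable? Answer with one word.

growing

R0 = Σ lx·mx = 0 + 0.70482 + 0.2483 + 0.24255 + 0.21291 + 0.13452 + 0.0451 + 0.02717 + 0 = 1.61537
R0 > 1, so the population is growing.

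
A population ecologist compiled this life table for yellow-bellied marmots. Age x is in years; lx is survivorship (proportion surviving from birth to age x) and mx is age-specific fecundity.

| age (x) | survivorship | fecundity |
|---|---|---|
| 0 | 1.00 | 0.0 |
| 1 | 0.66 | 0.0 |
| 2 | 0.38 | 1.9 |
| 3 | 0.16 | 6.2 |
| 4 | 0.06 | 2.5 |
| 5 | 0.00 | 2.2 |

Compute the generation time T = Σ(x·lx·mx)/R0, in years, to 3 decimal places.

lx·mx: 0, 0, 0.722, 0.992, 0.15, 0 → R0 = 1.864
x·lx·mx: 0, 0, 1.444, 2.976, 0.6, 0 → Σ = 5.02
T = 5.02 / 1.864 = 2.693133… → 2.693

2.693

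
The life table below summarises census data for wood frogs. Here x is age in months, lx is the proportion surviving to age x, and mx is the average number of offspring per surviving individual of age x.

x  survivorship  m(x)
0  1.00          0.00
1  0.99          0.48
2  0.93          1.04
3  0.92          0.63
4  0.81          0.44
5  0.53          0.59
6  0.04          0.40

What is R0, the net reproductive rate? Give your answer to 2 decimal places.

2.71

lx·mx by age: 0, 0.4752, 0.9672, 0.5796, 0.3564, 0.3127, 0.016
R0 = Σ lx·mx = 2.7071 → 2.71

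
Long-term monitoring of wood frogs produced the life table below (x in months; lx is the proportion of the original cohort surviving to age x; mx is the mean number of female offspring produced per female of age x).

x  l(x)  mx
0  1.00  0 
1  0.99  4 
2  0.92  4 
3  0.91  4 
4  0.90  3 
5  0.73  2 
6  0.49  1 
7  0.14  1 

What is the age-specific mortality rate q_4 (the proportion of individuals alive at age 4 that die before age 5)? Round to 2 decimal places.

0.19

q_4 = (l_4 − l_5) / l_4 = (0.9 − 0.73) / 0.9
     = 0.17 / 0.9 = 0.188889… → 0.19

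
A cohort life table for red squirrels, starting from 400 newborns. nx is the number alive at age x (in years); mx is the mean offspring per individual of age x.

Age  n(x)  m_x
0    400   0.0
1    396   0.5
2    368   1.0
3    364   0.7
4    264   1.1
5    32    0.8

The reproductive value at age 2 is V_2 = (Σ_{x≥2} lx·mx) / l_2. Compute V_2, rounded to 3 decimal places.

2.551

lx = nx/n0 = nx/400: 1, 0.99, 0.92, 0.91, 0.66, 0.08
lx·mx for x ≥ 2: 0.92, 0.637, 0.726, 0.064 → sum = 2.347
V_2 = 2.347 / l_2 = 2.347 / 0.92 = 2.551087… → 2.551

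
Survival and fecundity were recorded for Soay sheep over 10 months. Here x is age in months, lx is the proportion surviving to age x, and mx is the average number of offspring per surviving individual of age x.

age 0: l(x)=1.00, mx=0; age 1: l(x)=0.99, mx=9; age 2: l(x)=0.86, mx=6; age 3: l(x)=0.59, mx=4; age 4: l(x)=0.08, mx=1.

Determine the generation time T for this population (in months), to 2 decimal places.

lx·mx: 0, 8.91, 5.16, 2.36, 0.08 → R0 = 16.51
x·lx·mx: 0, 8.91, 10.32, 7.08, 0.32 → Σ = 26.63
T = 26.63 / 16.51 = 1.612962… → 1.61

1.61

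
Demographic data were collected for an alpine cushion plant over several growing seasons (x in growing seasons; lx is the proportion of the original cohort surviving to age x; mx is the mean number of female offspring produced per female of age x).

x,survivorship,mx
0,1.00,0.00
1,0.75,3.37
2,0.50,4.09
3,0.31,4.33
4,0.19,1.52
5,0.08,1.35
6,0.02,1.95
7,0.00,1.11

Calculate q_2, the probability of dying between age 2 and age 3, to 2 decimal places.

q_2 = (l_2 − l_3) / l_2 = (0.5 − 0.31) / 0.5
     = 0.19 / 0.5 = 0.38 → 0.38

0.38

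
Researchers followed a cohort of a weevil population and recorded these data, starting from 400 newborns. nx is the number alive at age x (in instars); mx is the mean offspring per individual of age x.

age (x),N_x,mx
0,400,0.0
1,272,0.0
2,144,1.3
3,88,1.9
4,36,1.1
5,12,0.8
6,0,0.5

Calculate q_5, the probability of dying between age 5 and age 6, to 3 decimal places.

1.000

lx = nx/n0 = nx/400: 1, 0.68, 0.36, 0.22, 0.09, 0.03, 0
q_5 = (l_5 − l_6) / l_5 = (0.03 − 0) / 0.03
     = 0.03 / 0.03 = 1 → 1.000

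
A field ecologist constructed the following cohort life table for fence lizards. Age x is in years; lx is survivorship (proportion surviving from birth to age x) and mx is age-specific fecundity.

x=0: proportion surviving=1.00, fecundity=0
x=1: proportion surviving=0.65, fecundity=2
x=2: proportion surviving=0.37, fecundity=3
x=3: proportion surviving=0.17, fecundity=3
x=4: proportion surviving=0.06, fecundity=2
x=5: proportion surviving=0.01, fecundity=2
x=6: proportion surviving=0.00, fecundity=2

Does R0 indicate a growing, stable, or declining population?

growing

R0 = Σ lx·mx = 0 + 1.3 + 1.11 + 0.51 + 0.12 + 0.02 + 0 = 3.06
R0 > 1, so the population is growing.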